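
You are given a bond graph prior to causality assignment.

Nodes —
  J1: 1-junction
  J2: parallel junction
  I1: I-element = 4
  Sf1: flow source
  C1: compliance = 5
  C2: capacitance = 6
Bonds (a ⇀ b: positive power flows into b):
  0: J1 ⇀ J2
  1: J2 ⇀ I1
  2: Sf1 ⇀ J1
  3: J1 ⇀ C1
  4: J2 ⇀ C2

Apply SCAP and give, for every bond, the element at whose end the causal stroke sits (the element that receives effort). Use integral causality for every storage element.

β2 stroke→Sf1  (Sf1: flow source, stroke at near end)
β0 stroke→J1  (1-jn J1 has f-setter on 2)
β3 stroke→J1  (J1: bond 2 brought flow, rest push out)
β1 stroke→I1  (I1: I, integral causality)
β4 stroke→J2  (only one effort-in slot at J2)

bond 0 stroke→J1
bond 1 stroke→I1
bond 2 stroke→Sf1
bond 3 stroke→J1
bond 4 stroke→J2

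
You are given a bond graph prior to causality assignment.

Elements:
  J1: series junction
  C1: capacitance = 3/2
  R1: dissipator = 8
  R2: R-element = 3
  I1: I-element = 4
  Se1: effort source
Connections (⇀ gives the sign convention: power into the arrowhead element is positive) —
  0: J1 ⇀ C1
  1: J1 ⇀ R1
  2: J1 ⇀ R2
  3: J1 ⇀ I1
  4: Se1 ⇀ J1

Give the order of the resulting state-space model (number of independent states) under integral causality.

2  (C1, I1 all integral)

β4 stroke→J1  (source Se1 imposes e)
β0 stroke→J1  (C1 integral (e out))
β3 stroke→I1  (I1 integral (f out))
β1 stroke→J1  (common-f at J1 fixed by 3)
β2 stroke→J1  (J1 flow already set via bond 3)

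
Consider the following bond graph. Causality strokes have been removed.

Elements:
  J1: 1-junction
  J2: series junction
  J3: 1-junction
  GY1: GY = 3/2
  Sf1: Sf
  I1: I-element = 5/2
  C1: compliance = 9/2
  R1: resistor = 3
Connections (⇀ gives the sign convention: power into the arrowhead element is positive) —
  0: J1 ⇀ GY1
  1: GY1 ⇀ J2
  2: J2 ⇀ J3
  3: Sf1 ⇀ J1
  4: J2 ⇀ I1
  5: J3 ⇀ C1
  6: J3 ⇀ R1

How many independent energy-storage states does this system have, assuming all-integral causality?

2  (C1, I1 all integral)

β3 stroke→Sf1  (Sf1 (Sf) sets flow on bond)
β0 stroke→J1  (J1: bond 3 brought flow, rest push out)
β1 stroke→J2  (GY1 both-in/both-out from 0)
β4 stroke→I1  (I1: I, integral causality)
β2 stroke→J2  (J2: bond 4 brought flow, rest push out)
β5 stroke→J3  (common-f at J3 fixed by 2)
β6 stroke→J3  (1-jn J3 has f-setter on 2)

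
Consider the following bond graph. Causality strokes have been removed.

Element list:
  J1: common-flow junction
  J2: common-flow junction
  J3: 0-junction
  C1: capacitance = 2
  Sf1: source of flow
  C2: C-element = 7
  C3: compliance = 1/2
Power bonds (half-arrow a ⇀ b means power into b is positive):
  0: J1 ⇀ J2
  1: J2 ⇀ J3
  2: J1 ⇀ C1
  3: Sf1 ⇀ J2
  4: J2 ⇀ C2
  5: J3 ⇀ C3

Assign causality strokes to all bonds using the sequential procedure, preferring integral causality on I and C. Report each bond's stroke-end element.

b3 stroke→Sf1  (Sf1: flow source, stroke at near end)
b0 stroke→J2  (common-f at J2 fixed by 3)
b1 stroke→J2  (common-f at J2 fixed by 3)
b4 stroke→J2  (J2: bond 3 brought flow, rest push out)
b5 stroke→J3  (only one effort-in slot at J3)
b2 stroke→J1  (1-jn J1 has f-setter on 0)

#0 stroke→J2
#1 stroke→J2
#2 stroke→J1
#3 stroke→Sf1
#4 stroke→J2
#5 stroke→J3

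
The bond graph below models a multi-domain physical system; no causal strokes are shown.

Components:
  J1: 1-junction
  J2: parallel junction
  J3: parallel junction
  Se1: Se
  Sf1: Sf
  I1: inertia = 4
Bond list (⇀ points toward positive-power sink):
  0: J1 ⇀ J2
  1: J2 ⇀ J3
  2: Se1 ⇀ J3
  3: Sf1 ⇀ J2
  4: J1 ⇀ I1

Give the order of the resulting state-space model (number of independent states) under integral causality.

#2 stroke at J3  (Se1: effort source, stroke at far end)
#3 stroke at Sf1  (Sf1: flow source, stroke at near end)
#1 stroke at J2  (J3: bond 2 brought effort, rest push out)
#0 stroke at J1  (common-e at J2 fixed by 1)
#4 stroke at I1  (only one flow-in slot at J1)

1  (I1 all integral)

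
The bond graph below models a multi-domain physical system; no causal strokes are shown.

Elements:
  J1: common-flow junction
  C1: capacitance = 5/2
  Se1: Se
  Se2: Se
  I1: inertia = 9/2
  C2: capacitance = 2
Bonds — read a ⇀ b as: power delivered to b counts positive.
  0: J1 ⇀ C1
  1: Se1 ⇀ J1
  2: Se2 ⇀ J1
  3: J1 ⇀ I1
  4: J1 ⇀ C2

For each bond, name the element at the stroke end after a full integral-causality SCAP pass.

β0 stroke→J1
β1 stroke→J1
β2 stroke→J1
β3 stroke→I1
β4 stroke→J1

#1 |J1  (source Se1 imposes e)
#2 |J1  (source Se2 imposes e)
#0 |J1  (C1: C, integral causality)
#3 |I1  (I1 outputs flow p/I1)
#4 |J1  (common-f at J1 fixed by 3)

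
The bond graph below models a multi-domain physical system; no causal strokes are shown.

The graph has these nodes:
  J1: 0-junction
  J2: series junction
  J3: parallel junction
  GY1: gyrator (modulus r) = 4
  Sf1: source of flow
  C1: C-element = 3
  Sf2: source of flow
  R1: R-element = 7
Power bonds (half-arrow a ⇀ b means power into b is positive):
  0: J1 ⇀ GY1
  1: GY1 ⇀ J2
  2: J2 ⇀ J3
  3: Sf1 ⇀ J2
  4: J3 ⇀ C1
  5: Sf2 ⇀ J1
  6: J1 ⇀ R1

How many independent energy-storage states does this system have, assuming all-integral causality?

b3 |Sf1  (Sf1: flow source, stroke at near end)
b5 |Sf2  (source Sf2 imposes f)
b1 |J2  (common-f at J2 fixed by 3)
b2 |J2  (common-f at J2 fixed by 3)
b4 |J3  (only one effort-in slot at J3)
b0 |J1  (GY GY1: same side as bond 1)
b6 |R1  (J1 effort already set via bond 0)

1  (C1 all integral)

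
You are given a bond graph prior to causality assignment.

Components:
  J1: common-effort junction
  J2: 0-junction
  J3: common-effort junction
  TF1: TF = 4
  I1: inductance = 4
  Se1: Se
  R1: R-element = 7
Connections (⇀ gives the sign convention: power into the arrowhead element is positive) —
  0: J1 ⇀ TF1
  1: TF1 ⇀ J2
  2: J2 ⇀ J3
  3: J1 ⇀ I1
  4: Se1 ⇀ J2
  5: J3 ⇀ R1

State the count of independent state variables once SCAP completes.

1  (I1 all integral)

β4 |J2  (Se1 (Se) sets effort on bond)
β1 |TF1  (common-e at J2 fixed by 4)
β2 |J3  (0-jn J2 has e-setter on 4)
β5 |R1  (0-jn J3 has e-setter on 2)
β0 |J1  (TF1: transformer flips bond 1)
β3 |I1  (J1 effort already set via bond 0)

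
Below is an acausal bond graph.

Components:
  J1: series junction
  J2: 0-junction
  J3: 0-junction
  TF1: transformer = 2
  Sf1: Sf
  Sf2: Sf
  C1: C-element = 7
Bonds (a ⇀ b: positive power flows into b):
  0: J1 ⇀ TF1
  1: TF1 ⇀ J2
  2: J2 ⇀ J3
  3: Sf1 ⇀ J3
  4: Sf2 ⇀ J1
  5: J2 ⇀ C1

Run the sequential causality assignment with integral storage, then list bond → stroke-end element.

b0 stroke at J1
b1 stroke at TF1
b2 stroke at J3
b3 stroke at Sf1
b4 stroke at Sf2
b5 stroke at J2

b3 |Sf1  (Sf1 fixes flow; stroke at Sf1)
b4 |Sf2  (Sf2 fixes flow; stroke at Sf2)
b0 |J1  (J1: bond 4 brought flow, rest push out)
b2 |J3  (J3: last free bond brings effort in)
b1 |TF1  (TF1 one-in-one-out from 0)
b5 |J2  (closing 0-jn rule on J2)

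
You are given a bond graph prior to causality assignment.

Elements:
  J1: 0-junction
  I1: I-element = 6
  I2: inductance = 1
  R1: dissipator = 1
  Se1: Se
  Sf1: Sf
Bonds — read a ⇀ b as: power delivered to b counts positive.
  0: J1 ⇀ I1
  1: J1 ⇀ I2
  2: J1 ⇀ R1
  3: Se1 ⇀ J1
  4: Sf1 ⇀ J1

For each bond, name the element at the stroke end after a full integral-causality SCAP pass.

β3 →J1  (Se1: effort source, stroke at far end)
β4 →Sf1  (Sf1 (Sf) sets flow on bond)
β0 →I1  (J1 effort already set via bond 3)
β1 →I2  (J1: bond 3 brought effort, rest push out)
β2 →R1  (0-jn J1 has e-setter on 3)

b0 |I1
b1 |I2
b2 |R1
b3 |J1
b4 |Sf1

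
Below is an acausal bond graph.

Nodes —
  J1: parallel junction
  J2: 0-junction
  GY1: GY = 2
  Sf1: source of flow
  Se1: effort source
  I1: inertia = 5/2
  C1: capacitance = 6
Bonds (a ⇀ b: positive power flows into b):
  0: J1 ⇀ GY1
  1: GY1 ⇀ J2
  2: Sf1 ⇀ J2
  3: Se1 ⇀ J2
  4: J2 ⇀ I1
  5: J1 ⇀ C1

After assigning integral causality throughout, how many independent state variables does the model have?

2  (C1, I1 all integral)

#2 stroke→Sf1  (Sf1: flow source, stroke at near end)
#3 stroke→J2  (Se1 fixes effort; stroke away)
#1 stroke→GY1  (J2 effort already set via bond 3)
#4 stroke→I1  (common-e at J2 fixed by 3)
#0 stroke→GY1  (GY1: gyrator matches bond 1)
#5 stroke→J1  (closing 0-jn rule on J1)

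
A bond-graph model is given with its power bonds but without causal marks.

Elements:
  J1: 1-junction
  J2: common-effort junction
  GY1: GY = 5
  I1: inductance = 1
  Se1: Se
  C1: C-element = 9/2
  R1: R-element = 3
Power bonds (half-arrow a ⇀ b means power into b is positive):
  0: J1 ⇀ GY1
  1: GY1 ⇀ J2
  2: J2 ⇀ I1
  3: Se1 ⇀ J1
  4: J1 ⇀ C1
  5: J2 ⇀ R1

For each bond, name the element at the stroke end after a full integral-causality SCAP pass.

β3 →J1  (Se1 (Se) sets effort on bond)
β2 →I1  (I1: I, integral causality)
β4 →J1  (C1: C, integral causality)
β0 →GY1  (J1 needs exactly one f-in)
β1 →GY1  (GY GY1: same side as bond 0)
β5 →J2  (closing 0-jn rule on J2)

b0 →GY1
b1 →GY1
b2 →I1
b3 →J1
b4 →J1
b5 →J2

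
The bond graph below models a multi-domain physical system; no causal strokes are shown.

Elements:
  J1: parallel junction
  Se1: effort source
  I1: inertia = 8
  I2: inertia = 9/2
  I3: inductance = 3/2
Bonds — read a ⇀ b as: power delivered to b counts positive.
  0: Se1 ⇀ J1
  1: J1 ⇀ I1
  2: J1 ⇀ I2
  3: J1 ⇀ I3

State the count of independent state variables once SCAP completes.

#0 stroke at J1  (Se1 (Se) sets effort on bond)
#1 stroke at I1  (J1: bond 0 brought effort, rest push out)
#2 stroke at I2  (J1: bond 0 brought effort, rest push out)
#3 stroke at I3  (J1: bond 0 brought effort, rest push out)

3  (I1, I2, I3 all integral)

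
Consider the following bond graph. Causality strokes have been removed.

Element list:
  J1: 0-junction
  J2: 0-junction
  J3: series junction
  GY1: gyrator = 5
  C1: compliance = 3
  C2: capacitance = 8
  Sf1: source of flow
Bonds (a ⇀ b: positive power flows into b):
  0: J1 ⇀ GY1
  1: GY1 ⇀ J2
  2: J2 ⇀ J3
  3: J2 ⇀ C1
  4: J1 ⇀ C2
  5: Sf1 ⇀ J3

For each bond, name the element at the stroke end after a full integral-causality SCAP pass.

bond 5 stroke→Sf1  (Sf1 fixes flow; stroke at Sf1)
bond 2 stroke→J3  (J3: bond 5 brought flow, rest push out)
bond 3 stroke→J2  (C1 outputs effort q/C1)
bond 1 stroke→GY1  (0-jn J2 has e-setter on 3)
bond 0 stroke→GY1  (GY1 both-in/both-out from 1)
bond 4 stroke→J1  (J1 needs exactly one e-in)

β0 stroke at GY1
β1 stroke at GY1
β2 stroke at J3
β3 stroke at J2
β4 stroke at J1
β5 stroke at Sf1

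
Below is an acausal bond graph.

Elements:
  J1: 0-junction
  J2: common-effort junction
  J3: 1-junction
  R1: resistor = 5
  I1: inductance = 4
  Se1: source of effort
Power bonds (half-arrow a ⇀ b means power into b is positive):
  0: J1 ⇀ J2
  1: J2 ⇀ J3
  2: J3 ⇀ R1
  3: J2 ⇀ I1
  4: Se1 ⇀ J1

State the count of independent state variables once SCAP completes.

1  (I1 all integral)

bond 4 stroke→J1  (source Se1 imposes e)
bond 0 stroke→J2  (common-e at J1 fixed by 4)
bond 1 stroke→J3  (0-jn J2 has e-setter on 0)
bond 3 stroke→I1  (J2 effort already set via bond 0)
bond 2 stroke→R1  (closing 1-jn rule on J3)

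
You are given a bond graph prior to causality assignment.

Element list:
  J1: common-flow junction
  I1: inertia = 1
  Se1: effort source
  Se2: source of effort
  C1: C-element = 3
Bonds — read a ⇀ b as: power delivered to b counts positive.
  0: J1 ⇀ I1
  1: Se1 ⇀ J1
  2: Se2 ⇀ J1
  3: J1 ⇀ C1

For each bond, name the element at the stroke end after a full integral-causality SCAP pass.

#1 |J1  (Se1 fixes effort; stroke away)
#2 |J1  (source Se2 imposes e)
#0 |I1  (prefer integral on I1)
#3 |J1  (J1: bond 0 brought flow, rest push out)

b0 stroke at I1
b1 stroke at J1
b2 stroke at J1
b3 stroke at J1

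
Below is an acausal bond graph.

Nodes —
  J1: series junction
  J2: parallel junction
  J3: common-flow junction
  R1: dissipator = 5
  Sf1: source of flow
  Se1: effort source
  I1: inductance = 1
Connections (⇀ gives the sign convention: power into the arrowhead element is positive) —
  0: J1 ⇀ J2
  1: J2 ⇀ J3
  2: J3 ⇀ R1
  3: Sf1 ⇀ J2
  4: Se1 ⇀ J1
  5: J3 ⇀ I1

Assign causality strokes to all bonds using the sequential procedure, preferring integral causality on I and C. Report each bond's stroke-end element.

b3 stroke→Sf1  (Sf1 fixes flow; stroke at Sf1)
b4 stroke→J1  (Se1: effort source, stroke at far end)
b0 stroke→J2  (J1 needs exactly one f-in)
b1 stroke→J3  (common-e at J2 fixed by 0)
b5 stroke→I1  (I1 integral (f out))
b2 stroke→J3  (1-jn J3 has f-setter on 5)

#0 stroke→J2
#1 stroke→J3
#2 stroke→J3
#3 stroke→Sf1
#4 stroke→J1
#5 stroke→I1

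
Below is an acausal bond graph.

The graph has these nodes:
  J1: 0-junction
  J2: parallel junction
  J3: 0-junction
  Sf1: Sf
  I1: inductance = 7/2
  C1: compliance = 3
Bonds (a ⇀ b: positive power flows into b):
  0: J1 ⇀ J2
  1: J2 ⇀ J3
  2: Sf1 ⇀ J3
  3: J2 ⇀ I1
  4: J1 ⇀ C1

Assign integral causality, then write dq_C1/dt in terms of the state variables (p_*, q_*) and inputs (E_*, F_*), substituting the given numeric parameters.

dq_C1/dt = F_Sf1 - 2*p_I1/7

bond 2 |Sf1  (Sf1: flow source, stroke at near end)
bond 1 |J3  (J3 needs exactly one e-in)
bond 3 |I1  (I1 integral (f out))
bond 0 |J2  (J2: last free bond brings effort in)
bond 4 |J1  (closing 0-jn rule on J1)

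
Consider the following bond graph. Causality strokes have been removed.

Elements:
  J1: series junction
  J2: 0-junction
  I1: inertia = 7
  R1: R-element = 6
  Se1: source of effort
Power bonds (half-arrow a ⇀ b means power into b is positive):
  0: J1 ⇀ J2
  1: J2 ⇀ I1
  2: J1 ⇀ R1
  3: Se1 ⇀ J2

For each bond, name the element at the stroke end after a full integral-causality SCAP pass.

b3 stroke→J2  (Se1: effort source, stroke at far end)
b0 stroke→J1  (J2 effort already set via bond 3)
b1 stroke→I1  (0-jn J2 has e-setter on 3)
b2 stroke→R1  (only one flow-in slot at J1)

#0 →J1
#1 →I1
#2 →R1
#3 →J2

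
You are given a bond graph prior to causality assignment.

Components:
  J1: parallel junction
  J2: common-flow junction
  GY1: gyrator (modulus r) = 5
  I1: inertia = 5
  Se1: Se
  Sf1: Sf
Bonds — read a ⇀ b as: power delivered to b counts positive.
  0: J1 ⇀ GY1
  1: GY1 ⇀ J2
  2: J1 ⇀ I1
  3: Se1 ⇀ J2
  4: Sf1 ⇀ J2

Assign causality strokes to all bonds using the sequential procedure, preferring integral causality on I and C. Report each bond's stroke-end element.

b0 →J1
b1 →J2
b2 →I1
b3 →J2
b4 →Sf1

bond 3 stroke→J2  (source Se1 imposes e)
bond 4 stroke→Sf1  (Sf1 fixes flow; stroke at Sf1)
bond 1 stroke→J2  (common-f at J2 fixed by 4)
bond 0 stroke→J1  (GY1: gyrator matches bond 1)
bond 2 stroke→I1  (common-e at J1 fixed by 0)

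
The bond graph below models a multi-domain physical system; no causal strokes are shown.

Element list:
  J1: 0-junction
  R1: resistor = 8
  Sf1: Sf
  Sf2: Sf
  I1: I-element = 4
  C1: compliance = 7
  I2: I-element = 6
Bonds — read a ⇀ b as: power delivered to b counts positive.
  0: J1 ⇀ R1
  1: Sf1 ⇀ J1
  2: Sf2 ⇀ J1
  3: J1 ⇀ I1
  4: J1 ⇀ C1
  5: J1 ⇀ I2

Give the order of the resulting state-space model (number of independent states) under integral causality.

3  (C1, I1, I2 all integral)

bond 1 |Sf1  (Sf1: flow source, stroke at near end)
bond 2 |Sf2  (Sf2 (Sf) sets flow on bond)
bond 3 |I1  (I1 outputs flow p/I1)
bond 4 |J1  (C1 integral (e out))
bond 0 |R1  (J1: bond 4 brought effort, rest push out)
bond 5 |I2  (common-e at J1 fixed by 4)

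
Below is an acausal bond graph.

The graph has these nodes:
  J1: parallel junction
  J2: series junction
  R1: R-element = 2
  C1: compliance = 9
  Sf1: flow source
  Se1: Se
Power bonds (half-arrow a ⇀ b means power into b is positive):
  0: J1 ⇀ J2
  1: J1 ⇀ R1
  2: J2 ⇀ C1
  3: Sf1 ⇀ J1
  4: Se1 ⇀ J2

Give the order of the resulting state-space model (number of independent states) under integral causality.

1  (C1 all integral)

b3 stroke→Sf1  (Sf1 (Sf) sets flow on bond)
b4 stroke→J2  (source Se1 imposes e)
b2 stroke→J2  (C1 outputs effort q/C1)
b0 stroke→J1  (J2 needs exactly one f-in)
b1 stroke→R1  (J1 effort already set via bond 0)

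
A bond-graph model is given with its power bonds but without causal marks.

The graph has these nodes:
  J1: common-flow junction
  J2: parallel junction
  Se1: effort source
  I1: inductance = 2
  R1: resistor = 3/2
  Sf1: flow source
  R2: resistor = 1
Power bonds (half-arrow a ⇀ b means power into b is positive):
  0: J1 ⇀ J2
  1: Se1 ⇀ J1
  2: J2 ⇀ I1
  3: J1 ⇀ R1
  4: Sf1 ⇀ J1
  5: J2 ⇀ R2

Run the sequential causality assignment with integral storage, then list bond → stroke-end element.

β1 stroke at J1  (Se1 fixes effort; stroke away)
β4 stroke at Sf1  (Sf1: flow source, stroke at near end)
β0 stroke at J1  (J1 flow already set via bond 4)
β3 stroke at J1  (common-f at J1 fixed by 4)
β2 stroke at I1  (I1: I, integral causality)
β5 stroke at J2  (closing 0-jn rule on J2)

b0 →J1
b1 →J1
b2 →I1
b3 →J1
b4 →Sf1
b5 →J2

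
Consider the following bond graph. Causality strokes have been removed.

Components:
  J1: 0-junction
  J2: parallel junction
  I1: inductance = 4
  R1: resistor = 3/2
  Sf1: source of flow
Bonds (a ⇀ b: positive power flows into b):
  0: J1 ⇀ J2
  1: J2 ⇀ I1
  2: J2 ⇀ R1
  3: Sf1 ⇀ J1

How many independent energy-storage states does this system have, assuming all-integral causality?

1  (I1 all integral)

b3 |Sf1  (Sf1: flow source, stroke at near end)
b0 |J1  (J1: last free bond brings effort in)
b1 |I1  (prefer integral on I1)
b2 |J2  (closing 0-jn rule on J2)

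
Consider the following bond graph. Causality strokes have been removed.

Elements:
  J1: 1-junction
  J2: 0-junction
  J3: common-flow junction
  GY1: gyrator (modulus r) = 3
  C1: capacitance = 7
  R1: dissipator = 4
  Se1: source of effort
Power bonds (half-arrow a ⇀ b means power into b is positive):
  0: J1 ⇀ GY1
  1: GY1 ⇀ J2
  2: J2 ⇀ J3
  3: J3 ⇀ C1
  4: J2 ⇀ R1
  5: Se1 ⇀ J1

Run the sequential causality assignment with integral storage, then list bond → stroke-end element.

bond 5 |J1  (Se1: effort source, stroke at far end)
bond 0 |GY1  (closing 1-jn rule on J1)
bond 1 |GY1  (GY GY1: same side as bond 0)
bond 3 |J3  (C1 outputs effort q/C1)
bond 2 |J2  (J3: last free bond brings flow in)
bond 4 |R1  (0-jn J2 has e-setter on 2)

bond 0 →GY1
bond 1 →GY1
bond 2 →J2
bond 3 →J3
bond 4 →R1
bond 5 →J1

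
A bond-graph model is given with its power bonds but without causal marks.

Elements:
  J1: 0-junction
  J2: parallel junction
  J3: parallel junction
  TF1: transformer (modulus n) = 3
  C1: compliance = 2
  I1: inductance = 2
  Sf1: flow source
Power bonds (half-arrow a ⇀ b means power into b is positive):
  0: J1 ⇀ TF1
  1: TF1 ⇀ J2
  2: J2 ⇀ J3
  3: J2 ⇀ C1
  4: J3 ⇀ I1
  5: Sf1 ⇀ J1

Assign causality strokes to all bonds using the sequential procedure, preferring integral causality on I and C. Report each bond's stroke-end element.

#0 →J1
#1 →TF1
#2 →J3
#3 →J2
#4 →I1
#5 →Sf1

#5 →Sf1  (Sf1 fixes flow; stroke at Sf1)
#0 →J1  (J1: last free bond brings effort in)
#1 →TF1  (TF1: transformer flips bond 0)
#3 →J2  (C1 outputs effort q/C1)
#2 →J3  (common-e at J2 fixed by 3)
#4 →I1  (0-jn J3 has e-setter on 2)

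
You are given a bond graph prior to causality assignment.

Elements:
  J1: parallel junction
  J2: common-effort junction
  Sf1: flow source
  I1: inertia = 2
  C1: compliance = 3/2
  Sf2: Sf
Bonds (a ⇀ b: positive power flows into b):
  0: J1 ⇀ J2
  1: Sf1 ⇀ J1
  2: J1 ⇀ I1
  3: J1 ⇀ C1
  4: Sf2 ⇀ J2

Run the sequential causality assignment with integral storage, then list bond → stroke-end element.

β1 stroke→Sf1  (Sf1: flow source, stroke at near end)
β4 stroke→Sf2  (Sf2 (Sf) sets flow on bond)
β0 stroke→J2  (J2 needs exactly one e-in)
β2 stroke→I1  (I1 outputs flow p/I1)
β3 stroke→J1  (J1 needs exactly one e-in)

β0 stroke→J2
β1 stroke→Sf1
β2 stroke→I1
β3 stroke→J1
β4 stroke→Sf2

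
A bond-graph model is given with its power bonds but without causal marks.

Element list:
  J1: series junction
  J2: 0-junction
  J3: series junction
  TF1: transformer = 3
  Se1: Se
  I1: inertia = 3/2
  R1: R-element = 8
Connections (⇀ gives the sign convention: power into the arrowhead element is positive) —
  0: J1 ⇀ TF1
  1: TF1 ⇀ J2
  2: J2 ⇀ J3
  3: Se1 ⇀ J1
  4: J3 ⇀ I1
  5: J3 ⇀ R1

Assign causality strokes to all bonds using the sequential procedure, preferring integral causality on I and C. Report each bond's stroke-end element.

β0 stroke→TF1
β1 stroke→J2
β2 stroke→J3
β3 stroke→J1
β4 stroke→I1
β5 stroke→J3

β3 →J1  (source Se1 imposes e)
β0 →TF1  (J1 needs exactly one f-in)
β1 →J2  (TF TF1: opposite of bond 0)
β2 →J3  (common-e at J2 fixed by 1)
β4 →I1  (I1: I, integral causality)
β5 →J3  (common-f at J3 fixed by 4)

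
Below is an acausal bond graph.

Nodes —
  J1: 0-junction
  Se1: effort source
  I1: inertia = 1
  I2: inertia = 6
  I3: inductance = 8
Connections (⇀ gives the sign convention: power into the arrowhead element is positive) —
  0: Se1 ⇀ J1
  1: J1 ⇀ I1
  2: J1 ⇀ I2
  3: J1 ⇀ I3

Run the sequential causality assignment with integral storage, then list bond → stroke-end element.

β0 stroke→J1
β1 stroke→I1
β2 stroke→I2
β3 stroke→I3

bond 0 stroke→J1  (Se1 fixes effort; stroke away)
bond 1 stroke→I1  (J1 effort already set via bond 0)
bond 2 stroke→I2  (J1 effort already set via bond 0)
bond 3 stroke→I3  (J1: bond 0 brought effort, rest push out)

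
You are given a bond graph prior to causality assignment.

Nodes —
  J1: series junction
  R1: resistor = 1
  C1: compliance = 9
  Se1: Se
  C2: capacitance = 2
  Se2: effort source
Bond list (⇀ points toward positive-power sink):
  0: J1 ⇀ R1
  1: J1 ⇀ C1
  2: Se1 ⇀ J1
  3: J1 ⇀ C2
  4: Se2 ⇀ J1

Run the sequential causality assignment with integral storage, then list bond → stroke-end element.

#2 stroke→J1  (Se1 fixes effort; stroke away)
#4 stroke→J1  (Se2 (Se) sets effort on bond)
#1 stroke→J1  (C1 outputs effort q/C1)
#3 stroke→J1  (C2: C, integral causality)
#0 stroke→R1  (closing 1-jn rule on J1)

bond 0 →R1
bond 1 →J1
bond 2 →J1
bond 3 →J1
bond 4 →J1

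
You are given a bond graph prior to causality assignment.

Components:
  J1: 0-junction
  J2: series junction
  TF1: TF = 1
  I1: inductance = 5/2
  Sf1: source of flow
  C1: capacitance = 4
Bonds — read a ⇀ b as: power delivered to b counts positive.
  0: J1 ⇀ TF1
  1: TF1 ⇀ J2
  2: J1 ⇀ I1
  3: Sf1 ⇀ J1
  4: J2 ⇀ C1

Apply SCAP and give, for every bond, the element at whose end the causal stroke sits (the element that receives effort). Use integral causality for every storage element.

b0 →J1
b1 →TF1
b2 →I1
b3 →Sf1
b4 →J2

#3 stroke at Sf1  (Sf1 fixes flow; stroke at Sf1)
#2 stroke at I1  (I1: I, integral causality)
#0 stroke at J1  (J1 needs exactly one e-in)
#1 stroke at TF1  (TF TF1: opposite of bond 0)
#4 stroke at J2  (J2: bond 1 brought flow, rest push out)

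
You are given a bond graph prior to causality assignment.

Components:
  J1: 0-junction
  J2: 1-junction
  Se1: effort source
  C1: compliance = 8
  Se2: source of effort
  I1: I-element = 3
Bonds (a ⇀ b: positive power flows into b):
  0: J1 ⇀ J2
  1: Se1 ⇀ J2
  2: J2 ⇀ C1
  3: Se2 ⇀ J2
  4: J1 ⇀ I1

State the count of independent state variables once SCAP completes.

b1 |J2  (Se1: effort source, stroke at far end)
b3 |J2  (Se2 fixes effort; stroke away)
b2 |J2  (C1 outputs effort q/C1)
b0 |J1  (J2: last free bond brings flow in)
b4 |I1  (common-e at J1 fixed by 0)

2  (C1, I1 all integral)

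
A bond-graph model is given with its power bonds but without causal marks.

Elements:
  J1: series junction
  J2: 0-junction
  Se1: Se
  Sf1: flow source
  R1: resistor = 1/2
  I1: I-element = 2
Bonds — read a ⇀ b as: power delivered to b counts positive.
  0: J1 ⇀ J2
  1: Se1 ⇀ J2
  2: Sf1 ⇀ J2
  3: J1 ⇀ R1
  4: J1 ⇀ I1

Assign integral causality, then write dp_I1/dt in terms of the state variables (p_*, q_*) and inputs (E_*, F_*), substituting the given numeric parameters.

bond 1 stroke→J2  (source Se1 imposes e)
bond 2 stroke→Sf1  (source Sf1 imposes f)
bond 0 stroke→J1  (J2 effort already set via bond 1)
bond 4 stroke→I1  (I1 integral (f out))
bond 3 stroke→J1  (J1 flow already set via bond 4)

dp_I1/dt = -E_Se1 - p_I1/4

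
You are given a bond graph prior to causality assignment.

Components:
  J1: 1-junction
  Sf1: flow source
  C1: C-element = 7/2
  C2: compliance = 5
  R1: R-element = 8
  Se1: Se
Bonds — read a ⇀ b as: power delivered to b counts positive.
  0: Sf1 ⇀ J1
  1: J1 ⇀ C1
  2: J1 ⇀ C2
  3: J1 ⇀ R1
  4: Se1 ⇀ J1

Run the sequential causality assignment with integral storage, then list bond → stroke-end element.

β0 |Sf1
β1 |J1
β2 |J1
β3 |J1
β4 |J1

#0 stroke at Sf1  (source Sf1 imposes f)
#4 stroke at J1  (Se1: effort source, stroke at far end)
#1 stroke at J1  (J1 flow already set via bond 0)
#2 stroke at J1  (J1: bond 0 brought flow, rest push out)
#3 stroke at J1  (J1: bond 0 brought flow, rest push out)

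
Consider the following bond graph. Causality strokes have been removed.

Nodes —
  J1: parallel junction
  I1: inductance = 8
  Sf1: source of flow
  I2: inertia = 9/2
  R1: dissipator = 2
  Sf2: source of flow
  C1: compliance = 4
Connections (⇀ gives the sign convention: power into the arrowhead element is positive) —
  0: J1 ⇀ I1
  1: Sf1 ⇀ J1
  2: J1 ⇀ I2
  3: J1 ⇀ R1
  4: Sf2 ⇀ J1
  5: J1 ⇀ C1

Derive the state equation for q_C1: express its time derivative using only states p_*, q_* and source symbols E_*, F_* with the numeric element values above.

β1 |Sf1  (Sf1 (Sf) sets flow on bond)
β4 |Sf2  (Sf2 (Sf) sets flow on bond)
β0 |I1  (I1 integral (f out))
β2 |I2  (prefer integral on I2)
β5 |J1  (C1: C, integral causality)
β3 |R1  (common-e at J1 fixed by 5)

dq_C1/dt = F_Sf1 + F_Sf2 - p_I1/8 - 2*p_I2/9 - q_C1/8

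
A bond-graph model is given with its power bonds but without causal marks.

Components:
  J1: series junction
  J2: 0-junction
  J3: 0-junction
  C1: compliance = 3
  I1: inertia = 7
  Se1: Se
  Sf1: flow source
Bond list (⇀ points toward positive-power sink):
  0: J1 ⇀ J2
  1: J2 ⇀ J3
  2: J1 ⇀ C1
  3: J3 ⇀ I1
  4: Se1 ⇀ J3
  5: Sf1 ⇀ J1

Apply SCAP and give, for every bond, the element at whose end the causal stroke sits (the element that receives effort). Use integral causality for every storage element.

bond 4 →J3  (Se1 fixes effort; stroke away)
bond 5 →Sf1  (Sf1 fixes flow; stroke at Sf1)
bond 0 →J1  (J1 flow already set via bond 5)
bond 2 →J1  (common-f at J1 fixed by 5)
bond 1 →J2  (J2 needs exactly one e-in)
bond 3 →I1  (J3: bond 4 brought effort, rest push out)

bond 0 →J1
bond 1 →J2
bond 2 →J1
bond 3 →I1
bond 4 →J3
bond 5 →Sf1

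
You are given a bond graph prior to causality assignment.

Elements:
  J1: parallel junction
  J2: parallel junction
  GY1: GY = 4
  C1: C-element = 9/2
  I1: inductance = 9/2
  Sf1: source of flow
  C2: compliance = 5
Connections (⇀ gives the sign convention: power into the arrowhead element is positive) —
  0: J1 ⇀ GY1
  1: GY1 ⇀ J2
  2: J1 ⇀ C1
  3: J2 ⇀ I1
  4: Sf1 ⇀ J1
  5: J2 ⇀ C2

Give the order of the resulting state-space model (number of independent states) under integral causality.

β4 →Sf1  (Sf1 fixes flow; stroke at Sf1)
β2 →J1  (C1 outputs effort q/C1)
β0 →GY1  (common-e at J1 fixed by 2)
β1 →GY1  (GY GY1: same side as bond 0)
β3 →I1  (I1: I, integral causality)
β5 →J2  (J2 needs exactly one e-in)

3  (C1, C2, I1 all integral)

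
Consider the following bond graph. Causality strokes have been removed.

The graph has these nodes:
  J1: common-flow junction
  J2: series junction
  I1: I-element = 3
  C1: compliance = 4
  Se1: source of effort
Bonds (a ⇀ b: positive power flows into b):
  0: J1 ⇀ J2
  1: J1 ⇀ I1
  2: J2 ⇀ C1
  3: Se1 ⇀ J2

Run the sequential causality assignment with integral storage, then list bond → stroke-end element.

b3 stroke→J2  (Se1: effort source, stroke at far end)
b1 stroke→I1  (prefer integral on I1)
b0 stroke→J1  (common-f at J1 fixed by 1)
b2 stroke→J2  (common-f at J2 fixed by 0)

β0 |J1
β1 |I1
β2 |J2
β3 |J2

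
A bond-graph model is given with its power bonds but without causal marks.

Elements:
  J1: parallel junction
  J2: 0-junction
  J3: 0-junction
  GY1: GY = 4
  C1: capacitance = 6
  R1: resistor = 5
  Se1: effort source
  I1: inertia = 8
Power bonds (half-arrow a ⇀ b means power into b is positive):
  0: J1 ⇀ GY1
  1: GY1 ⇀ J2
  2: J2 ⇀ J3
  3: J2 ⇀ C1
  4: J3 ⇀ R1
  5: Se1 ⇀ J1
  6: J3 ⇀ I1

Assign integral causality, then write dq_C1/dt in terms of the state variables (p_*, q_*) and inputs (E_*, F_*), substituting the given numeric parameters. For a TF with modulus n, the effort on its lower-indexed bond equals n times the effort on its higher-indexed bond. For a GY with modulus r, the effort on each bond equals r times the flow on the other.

dq_C1/dt = E_Se1/4 - p_I1/8 - q_C1/30

b5 →J1  (source Se1 imposes e)
b0 →GY1  (J1 effort already set via bond 5)
b1 →GY1  (GY GY1: same side as bond 0)
b3 →J2  (C1 integral (e out))
b2 →J3  (0-jn J2 has e-setter on 3)
b4 →R1  (J3 effort already set via bond 2)
b6 →I1  (common-e at J3 fixed by 2)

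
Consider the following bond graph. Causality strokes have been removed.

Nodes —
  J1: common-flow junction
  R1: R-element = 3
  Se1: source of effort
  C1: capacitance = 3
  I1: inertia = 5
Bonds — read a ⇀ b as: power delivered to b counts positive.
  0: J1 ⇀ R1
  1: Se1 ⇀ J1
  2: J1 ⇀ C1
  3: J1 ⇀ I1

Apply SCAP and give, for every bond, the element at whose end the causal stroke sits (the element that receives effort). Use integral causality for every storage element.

#0 stroke at J1
#1 stroke at J1
#2 stroke at J1
#3 stroke at I1

β1 |J1  (Se1 (Se) sets effort on bond)
β2 |J1  (C1 outputs effort q/C1)
β3 |I1  (I1 outputs flow p/I1)
β0 |J1  (common-f at J1 fixed by 3)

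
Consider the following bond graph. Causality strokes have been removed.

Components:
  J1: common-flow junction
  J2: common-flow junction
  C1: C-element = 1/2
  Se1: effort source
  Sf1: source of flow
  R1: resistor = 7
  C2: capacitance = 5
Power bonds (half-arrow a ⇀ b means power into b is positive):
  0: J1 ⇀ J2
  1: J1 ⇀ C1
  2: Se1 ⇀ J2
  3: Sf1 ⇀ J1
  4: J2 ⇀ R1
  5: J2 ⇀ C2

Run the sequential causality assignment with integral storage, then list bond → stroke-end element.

β0 →J1
β1 →J1
β2 →J2
β3 →Sf1
β4 →J2
β5 →J2

bond 2 stroke at J2  (Se1 (Se) sets effort on bond)
bond 3 stroke at Sf1  (Sf1 (Sf) sets flow on bond)
bond 0 stroke at J1  (J1 flow already set via bond 3)
bond 1 stroke at J1  (common-f at J1 fixed by 3)
bond 4 stroke at J2  (common-f at J2 fixed by 0)
bond 5 stroke at J2  (1-jn J2 has f-setter on 0)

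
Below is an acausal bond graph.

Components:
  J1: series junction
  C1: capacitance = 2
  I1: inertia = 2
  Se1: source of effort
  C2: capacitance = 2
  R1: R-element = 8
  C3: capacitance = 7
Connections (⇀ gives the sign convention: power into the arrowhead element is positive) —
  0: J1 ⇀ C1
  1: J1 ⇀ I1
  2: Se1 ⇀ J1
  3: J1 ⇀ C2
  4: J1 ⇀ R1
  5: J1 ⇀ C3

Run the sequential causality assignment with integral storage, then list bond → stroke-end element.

bond 2 stroke→J1  (source Se1 imposes e)
bond 0 stroke→J1  (C1 integral (e out))
bond 1 stroke→I1  (I1 integral (f out))
bond 3 stroke→J1  (J1: bond 1 brought flow, rest push out)
bond 4 stroke→J1  (J1: bond 1 brought flow, rest push out)
bond 5 stroke→J1  (common-f at J1 fixed by 1)

bond 0 →J1
bond 1 →I1
bond 2 →J1
bond 3 →J1
bond 4 →J1
bond 5 →J1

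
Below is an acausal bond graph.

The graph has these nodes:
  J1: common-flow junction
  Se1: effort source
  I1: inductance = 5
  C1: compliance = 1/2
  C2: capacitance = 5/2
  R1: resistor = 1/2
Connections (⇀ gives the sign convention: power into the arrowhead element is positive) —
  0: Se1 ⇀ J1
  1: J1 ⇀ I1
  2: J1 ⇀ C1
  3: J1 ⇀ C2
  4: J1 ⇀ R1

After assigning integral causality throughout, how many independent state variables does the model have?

bond 0 stroke→J1  (Se1 (Se) sets effort on bond)
bond 1 stroke→I1  (I1: I, integral causality)
bond 2 stroke→J1  (J1: bond 1 brought flow, rest push out)
bond 3 stroke→J1  (common-f at J1 fixed by 1)
bond 4 stroke→J1  (common-f at J1 fixed by 1)

3  (C1, C2, I1 all integral)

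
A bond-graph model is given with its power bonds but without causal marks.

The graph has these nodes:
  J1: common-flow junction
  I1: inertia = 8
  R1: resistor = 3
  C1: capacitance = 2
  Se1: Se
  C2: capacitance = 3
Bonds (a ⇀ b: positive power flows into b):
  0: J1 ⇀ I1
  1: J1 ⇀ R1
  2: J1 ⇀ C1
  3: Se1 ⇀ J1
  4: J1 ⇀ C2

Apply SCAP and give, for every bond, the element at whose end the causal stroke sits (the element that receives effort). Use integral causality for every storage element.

bond 3 stroke→J1  (Se1 fixes effort; stroke away)
bond 0 stroke→I1  (I1 outputs flow p/I1)
bond 1 stroke→J1  (J1 flow already set via bond 0)
bond 2 stroke→J1  (J1 flow already set via bond 0)
bond 4 stroke→J1  (J1 flow already set via bond 0)

#0 →I1
#1 →J1
#2 →J1
#3 →J1
#4 →J1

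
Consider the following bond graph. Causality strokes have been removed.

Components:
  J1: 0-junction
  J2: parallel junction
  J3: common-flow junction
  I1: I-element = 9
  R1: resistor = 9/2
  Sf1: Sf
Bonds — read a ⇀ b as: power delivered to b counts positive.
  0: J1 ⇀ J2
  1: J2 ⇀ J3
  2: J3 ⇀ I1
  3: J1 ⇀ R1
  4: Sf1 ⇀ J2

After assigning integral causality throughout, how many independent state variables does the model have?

1  (I1 all integral)

bond 4 →Sf1  (source Sf1 imposes f)
bond 2 →I1  (I1: I, integral causality)
bond 1 →J3  (J3 flow already set via bond 2)
bond 0 →J2  (closing 0-jn rule on J2)
bond 3 →J1  (J1 needs exactly one e-in)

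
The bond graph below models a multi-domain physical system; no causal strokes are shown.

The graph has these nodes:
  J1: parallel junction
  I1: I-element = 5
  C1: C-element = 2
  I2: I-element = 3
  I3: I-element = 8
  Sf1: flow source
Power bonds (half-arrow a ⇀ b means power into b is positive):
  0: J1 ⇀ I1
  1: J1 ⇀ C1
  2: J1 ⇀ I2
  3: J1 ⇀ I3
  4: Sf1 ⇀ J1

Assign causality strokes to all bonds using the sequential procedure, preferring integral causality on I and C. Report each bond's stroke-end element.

bond 4 stroke→Sf1  (Sf1 (Sf) sets flow on bond)
bond 0 stroke→I1  (I1 outputs flow p/I1)
bond 1 stroke→J1  (C1 outputs effort q/C1)
bond 2 stroke→I2  (J1: bond 1 brought effort, rest push out)
bond 3 stroke→I3  (J1 effort already set via bond 1)

#0 |I1
#1 |J1
#2 |I2
#3 |I3
#4 |Sf1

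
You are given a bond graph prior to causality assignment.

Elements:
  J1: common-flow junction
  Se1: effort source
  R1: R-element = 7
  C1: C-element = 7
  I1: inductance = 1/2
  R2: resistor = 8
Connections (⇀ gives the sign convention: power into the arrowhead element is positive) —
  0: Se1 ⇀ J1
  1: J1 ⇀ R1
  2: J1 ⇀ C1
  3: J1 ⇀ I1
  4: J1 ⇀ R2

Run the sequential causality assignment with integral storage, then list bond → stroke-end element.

b0 stroke at J1  (source Se1 imposes e)
b2 stroke at J1  (C1: C, integral causality)
b3 stroke at I1  (I1: I, integral causality)
b1 stroke at J1  (J1: bond 3 brought flow, rest push out)
b4 stroke at J1  (common-f at J1 fixed by 3)

b0 |J1
b1 |J1
b2 |J1
b3 |I1
b4 |J1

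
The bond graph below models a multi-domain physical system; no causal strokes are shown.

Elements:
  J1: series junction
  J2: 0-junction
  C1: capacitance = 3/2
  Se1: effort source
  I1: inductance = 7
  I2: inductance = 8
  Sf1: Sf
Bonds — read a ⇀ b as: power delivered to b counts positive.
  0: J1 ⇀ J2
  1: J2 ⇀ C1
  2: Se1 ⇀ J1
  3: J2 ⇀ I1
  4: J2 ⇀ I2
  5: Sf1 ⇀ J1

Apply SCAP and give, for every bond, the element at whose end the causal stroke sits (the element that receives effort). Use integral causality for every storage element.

bond 2 →J1  (Se1: effort source, stroke at far end)
bond 5 →Sf1  (source Sf1 imposes f)
bond 0 →J1  (common-f at J1 fixed by 5)
bond 1 →J2  (C1: C, integral causality)
bond 3 →I1  (J2 effort already set via bond 1)
bond 4 →I2  (common-e at J2 fixed by 1)

β0 stroke→J1
β1 stroke→J2
β2 stroke→J1
β3 stroke→I1
β4 stroke→I2
β5 stroke→Sf1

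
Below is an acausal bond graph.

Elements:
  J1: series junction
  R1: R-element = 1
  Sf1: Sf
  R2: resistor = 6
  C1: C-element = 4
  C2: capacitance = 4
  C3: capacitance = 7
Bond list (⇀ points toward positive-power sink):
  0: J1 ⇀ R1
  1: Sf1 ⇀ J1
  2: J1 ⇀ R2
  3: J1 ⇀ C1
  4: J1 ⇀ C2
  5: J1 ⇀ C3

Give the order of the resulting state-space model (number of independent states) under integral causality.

β1 |Sf1  (Sf1 (Sf) sets flow on bond)
β0 |J1  (1-jn J1 has f-setter on 1)
β2 |J1  (J1 flow already set via bond 1)
β3 |J1  (J1: bond 1 brought flow, rest push out)
β4 |J1  (J1: bond 1 brought flow, rest push out)
β5 |J1  (1-jn J1 has f-setter on 1)

3  (C1, C2, C3 all integral)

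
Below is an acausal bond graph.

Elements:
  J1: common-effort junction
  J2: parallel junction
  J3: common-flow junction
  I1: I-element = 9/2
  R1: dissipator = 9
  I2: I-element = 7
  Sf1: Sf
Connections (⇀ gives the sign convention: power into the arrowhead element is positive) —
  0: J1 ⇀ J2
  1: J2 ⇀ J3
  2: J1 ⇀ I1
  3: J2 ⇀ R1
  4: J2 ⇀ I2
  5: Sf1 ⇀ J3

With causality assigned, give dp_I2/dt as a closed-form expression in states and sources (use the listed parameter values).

dp_I2/dt = -9*F_Sf1 - 2*p_I1 - 9*p_I2/7

β5 stroke at Sf1  (Sf1: flow source, stroke at near end)
β1 stroke at J3  (J3 flow already set via bond 5)
β2 stroke at I1  (I1 outputs flow p/I1)
β0 stroke at J1  (J1: last free bond brings effort in)
β4 stroke at I2  (I2 outputs flow p/I2)
β3 stroke at J2  (J2 needs exactly one e-in)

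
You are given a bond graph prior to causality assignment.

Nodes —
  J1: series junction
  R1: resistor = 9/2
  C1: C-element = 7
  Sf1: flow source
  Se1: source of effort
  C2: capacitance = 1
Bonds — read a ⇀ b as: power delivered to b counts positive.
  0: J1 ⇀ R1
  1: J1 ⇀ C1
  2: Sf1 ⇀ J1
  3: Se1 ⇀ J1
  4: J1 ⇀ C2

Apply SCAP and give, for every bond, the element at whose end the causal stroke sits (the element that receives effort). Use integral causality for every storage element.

bond 0 →J1
bond 1 →J1
bond 2 →Sf1
bond 3 →J1
bond 4 →J1

β2 stroke→Sf1  (Sf1 (Sf) sets flow on bond)
β3 stroke→J1  (Se1: effort source, stroke at far end)
β0 stroke→J1  (1-jn J1 has f-setter on 2)
β1 stroke→J1  (J1: bond 2 brought flow, rest push out)
β4 stroke→J1  (1-jn J1 has f-setter on 2)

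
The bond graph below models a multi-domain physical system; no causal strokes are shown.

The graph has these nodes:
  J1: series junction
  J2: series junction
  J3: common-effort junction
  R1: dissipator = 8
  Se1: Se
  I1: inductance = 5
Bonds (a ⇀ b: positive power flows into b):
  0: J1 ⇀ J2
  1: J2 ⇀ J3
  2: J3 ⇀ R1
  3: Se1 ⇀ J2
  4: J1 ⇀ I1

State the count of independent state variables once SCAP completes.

bond 3 |J2  (source Se1 imposes e)
bond 4 |I1  (I1 outputs flow p/I1)
bond 0 |J1  (common-f at J1 fixed by 4)
bond 1 |J2  (J2: bond 0 brought flow, rest push out)
bond 2 |J3  (only one effort-in slot at J3)

1  (I1 all integral)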